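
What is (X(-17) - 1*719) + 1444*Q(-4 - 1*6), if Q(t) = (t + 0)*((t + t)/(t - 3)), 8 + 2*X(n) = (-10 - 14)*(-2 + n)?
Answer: -295235/13 ≈ -22710.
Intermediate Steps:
X(n) = 20 - 12*n (X(n) = -4 + ((-10 - 14)*(-2 + n))/2 = -4 + (-24*(-2 + n))/2 = -4 + (48 - 24*n)/2 = -4 + (24 - 12*n) = 20 - 12*n)
Q(t) = 2*t²/(-3 + t) (Q(t) = t*((2*t)/(-3 + t)) = t*(2*t/(-3 + t)) = 2*t²/(-3 + t))
(X(-17) - 1*719) + 1444*Q(-4 - 1*6) = ((20 - 12*(-17)) - 1*719) + 1444*(2*(-4 - 1*6)²/(-3 + (-4 - 1*6))) = ((20 + 204) - 719) + 1444*(2*(-4 - 6)²/(-3 + (-4 - 6))) = (224 - 719) + 1444*(2*(-10)²/(-3 - 10)) = -495 + 1444*(2*100/(-13)) = -495 + 1444*(2*100*(-1/13)) = -495 + 1444*(-200/13) = -495 - 288800/13 = -295235/13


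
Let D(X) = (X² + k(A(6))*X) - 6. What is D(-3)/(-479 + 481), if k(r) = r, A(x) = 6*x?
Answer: -105/2 ≈ -52.500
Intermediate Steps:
D(X) = -6 + X² + 36*X (D(X) = (X² + (6*6)*X) - 6 = (X² + 36*X) - 6 = -6 + X² + 36*X)
D(-3)/(-479 + 481) = (-6 + (-3)² + 36*(-3))/(-479 + 481) = (-6 + 9 - 108)/2 = (½)*(-105) = -105/2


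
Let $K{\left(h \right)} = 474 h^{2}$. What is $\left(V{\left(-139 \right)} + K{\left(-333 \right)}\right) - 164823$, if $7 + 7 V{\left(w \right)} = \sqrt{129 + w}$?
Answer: $52396562 + \frac{i \sqrt{10}}{7} \approx 5.2397 \cdot 10^{7} + 0.45175 i$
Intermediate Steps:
$V{\left(w \right)} = -1 + \frac{\sqrt{129 + w}}{7}$
$\left(V{\left(-139 \right)} + K{\left(-333 \right)}\right) - 164823 = \left(\left(-1 + \frac{\sqrt{129 - 139}}{7}\right) + 474 \left(-333\right)^{2}\right) - 164823 = \left(\left(-1 + \frac{\sqrt{-10}}{7}\right) + 474 \cdot 110889\right) - 164823 = \left(\left(-1 + \frac{i \sqrt{10}}{7}\right) + 52561386\right) - 164823 = \left(52561385 + \frac{i \sqrt{10}}{7}\right) - 164823 = 52396562 + \frac{i \sqrt{10}}{7}$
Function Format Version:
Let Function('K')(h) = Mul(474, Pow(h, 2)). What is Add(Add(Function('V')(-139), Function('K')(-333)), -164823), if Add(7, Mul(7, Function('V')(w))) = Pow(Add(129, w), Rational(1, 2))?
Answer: Add(52396562, Mul(Rational(1, 7), I, Pow(10, Rational(1, 2)))) ≈ Add(5.2397e+7, Mul(0.45175, I))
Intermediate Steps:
Function('V')(w) = Add(-1, Mul(Rational(1, 7), Pow(Add(129, w), Rational(1, 2))))
Add(Add(Function('V')(-139), Function('K')(-333)), -164823) = Add(Add(Add(-1, Mul(Rational(1, 7), Pow(Add(129, -139), Rational(1, 2)))), Mul(474, Pow(-333, 2))), -164823) = Add(Add(Add(-1, Mul(Rational(1, 7), Pow(-10, Rational(1, 2)))), Mul(474, 110889)), -164823) = Add(Add(Add(-1, Mul(Rational(1, 7), Mul(I, Pow(10, Rational(1, 2))))), 52561386), -164823) = Add(Add(Add(-1, Mul(Rational(1, 7), I, Pow(10, Rational(1, 2)))), 52561386), -164823) = Add(Add(52561385, Mul(Rational(1, 7), I, Pow(10, Rational(1, 2)))), -164823) = Add(52396562, Mul(Rational(1, 7), I, Pow(10, Rational(1, 2))))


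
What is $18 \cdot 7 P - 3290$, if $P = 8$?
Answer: $-2282$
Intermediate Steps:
$18 \cdot 7 P - 3290 = 18 \cdot 7 \cdot 8 - 3290 = 126 \cdot 8 - 3290 = 1008 - 3290 = -2282$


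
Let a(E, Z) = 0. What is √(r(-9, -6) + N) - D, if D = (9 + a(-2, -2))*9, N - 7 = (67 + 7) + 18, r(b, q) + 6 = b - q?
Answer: -81 + 3*√10 ≈ -71.513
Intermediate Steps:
r(b, q) = -6 + b - q (r(b, q) = -6 + (b - q) = -6 + b - q)
N = 99 (N = 7 + ((67 + 7) + 18) = 7 + (74 + 18) = 7 + 92 = 99)
D = 81 (D = (9 + 0)*9 = 9*9 = 81)
√(r(-9, -6) + N) - D = √((-6 - 9 - 1*(-6)) + 99) - 1*81 = √((-6 - 9 + 6) + 99) - 81 = √(-9 + 99) - 81 = √90 - 81 = 3*√10 - 81 = -81 + 3*√10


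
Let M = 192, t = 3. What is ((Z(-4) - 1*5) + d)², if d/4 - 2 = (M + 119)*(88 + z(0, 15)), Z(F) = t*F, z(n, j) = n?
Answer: 11982148369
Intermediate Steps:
Z(F) = 3*F
d = 109480 (d = 8 + 4*((192 + 119)*(88 + 0)) = 8 + 4*(311*88) = 8 + 4*27368 = 8 + 109472 = 109480)
((Z(-4) - 1*5) + d)² = ((3*(-4) - 1*5) + 109480)² = ((-12 - 5) + 109480)² = (-17 + 109480)² = 109463² = 11982148369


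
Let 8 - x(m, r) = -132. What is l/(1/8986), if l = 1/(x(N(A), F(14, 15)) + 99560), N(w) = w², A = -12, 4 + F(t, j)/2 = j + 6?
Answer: 4493/49850 ≈ 0.090130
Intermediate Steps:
F(t, j) = 4 + 2*j (F(t, j) = -8 + 2*(j + 6) = -8 + 2*(6 + j) = -8 + (12 + 2*j) = 4 + 2*j)
x(m, r) = 140 (x(m, r) = 8 - 1*(-132) = 8 + 132 = 140)
l = 1/99700 (l = 1/(140 + 99560) = 1/99700 ≈ 1.0030e-5)
l/(1/8986) = 1/(99700*(1/8986)) = (1/99700)*8986 = 4493/49850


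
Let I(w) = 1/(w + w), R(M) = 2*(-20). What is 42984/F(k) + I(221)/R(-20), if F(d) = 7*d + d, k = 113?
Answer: 94994527/1997840 ≈ 47.549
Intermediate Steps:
F(d) = 8*d
R(M) = -40
I(w) = 1/(2*w)
42984/F(k) + I(221)/R(-20) = 42984/((8*113)) + ((1/2)/221)/(-40) = 42984/904 + ((1/2)*(1/221))*(-1/40) = 42984*(1/904) + (1/442)*(-1/40) = 5373/113 - 1/17680 = 94994527/1997840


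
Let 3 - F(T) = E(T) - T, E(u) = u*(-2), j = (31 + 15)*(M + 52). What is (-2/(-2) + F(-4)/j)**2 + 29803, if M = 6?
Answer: 212151500153/7118224 ≈ 29804.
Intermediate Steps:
j = 2668 (j = (31 + 15)*(6 + 52) = 46*58 = 2668)
E(u) = -2*u
F(T) = 3 + 3*T (F(T) = 3 - (-2*T - T) = 3 - (-3)*T = 3 + 3*T)
(-2/(-2) + F(-4)/j)**2 + 29803 = (-2/(-2) + (3 + 3*(-4))/2668)**2 + 29803 = (-2*(-1/2) + (3 - 12)*(1/2668))**2 + 29803 = (1 - 9*1/2668)**2 + 29803 = (1 - 9/2668)**2 + 29803 = (2659/2668)**2 + 29803 = 7070281/7118224 + 29803 = 212151500153/7118224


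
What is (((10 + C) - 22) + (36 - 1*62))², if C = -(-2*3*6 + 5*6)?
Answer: 1024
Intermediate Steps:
C = 6 (C = -(-6*6 + 30) = -(-36 + 30) = -1*(-6) = 6)
(((10 + C) - 22) + (36 - 1*62))² = (((10 + 6) - 22) + (36 - 1*62))² = ((16 - 22) + (36 - 62))² = (-6 - 26)² = (-32)² = 1024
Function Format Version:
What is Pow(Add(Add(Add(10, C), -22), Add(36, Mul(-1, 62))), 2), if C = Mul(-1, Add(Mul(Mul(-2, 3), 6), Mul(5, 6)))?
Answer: 1024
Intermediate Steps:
C = 6 (C = Mul(-1, Add(Mul(-6, 6), 30)) = Mul(-1, Add(-36, 30)) = Mul(-1, -6) = 6)
Pow(Add(Add(Add(10, C), -22), Add(36, Mul(-1, 62))), 2) = Pow(Add(Add(Add(10, 6), -22), Add(36, Mul(-1, 62))), 2) = Pow(Add(Add(16, -22), Add(36, -62)), 2) = Pow(Add(-6, -26), 2) = Pow(-32, 2) = 1024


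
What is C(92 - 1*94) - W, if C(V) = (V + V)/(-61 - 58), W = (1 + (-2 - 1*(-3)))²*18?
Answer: -8564/119 ≈ -71.966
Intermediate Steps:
W = 72 (W = (1 + (-2 + 3))²*18 = (1 + 1)²*18 = 2²*18 = 4*18 = 72)
C(V) = -2*V/119 (C(V) = (2*V)/(-119) = (2*V)*(-1/119) = -2*V/119)
C(92 - 1*94) - W = -2*(92 - 1*94)/119 - 1*72 = -2*(92 - 94)/119 - 72 = -2/119*(-2) - 72 = 4/119 - 72 = -8564/119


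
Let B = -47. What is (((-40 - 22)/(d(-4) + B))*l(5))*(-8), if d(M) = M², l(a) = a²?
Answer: -400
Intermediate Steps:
(((-40 - 22)/(d(-4) + B))*l(5))*(-8) = (((-40 - 22)/((-4)² - 47))*5²)*(-8) = (-62/(16 - 47)*25)*(-8) = (-62/(-31)*25)*(-8) = (-62*(-1/31)*25)*(-8) = (2*25)*(-8) = 50*(-8) = -400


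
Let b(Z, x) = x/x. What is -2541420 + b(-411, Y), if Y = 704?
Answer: -2541419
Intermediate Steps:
b(Z, x) = 1
-2541420 + b(-411, Y) = -2541420 + 1 = -2541419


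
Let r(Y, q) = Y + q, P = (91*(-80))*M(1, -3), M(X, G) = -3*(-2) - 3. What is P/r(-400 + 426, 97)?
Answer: -7280/41 ≈ -177.56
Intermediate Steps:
M(X, G) = 3 (M(X, G) = 6 - 3 = 3)
P = -21840 (P = (91*(-80))*3 = -7280*3 = -21840)
P/r(-400 + 426, 97) = -21840/((-400 + 426) + 97) = -21840/(26 + 97) = -21840/123 = -21840*1/123 = -7280/41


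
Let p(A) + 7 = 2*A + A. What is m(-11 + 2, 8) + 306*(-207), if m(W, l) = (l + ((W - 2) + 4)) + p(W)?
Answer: -63375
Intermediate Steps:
p(A) = -7 + 3*A (p(A) = -7 + (2*A + A) = -7 + 3*A)
m(W, l) = -5 + l + 4*W (m(W, l) = (l + ((W - 2) + 4)) + (-7 + 3*W) = (l + ((-2 + W) + 4)) + (-7 + 3*W) = (l + (2 + W)) + (-7 + 3*W) = (2 + W + l) + (-7 + 3*W) = -5 + l + 4*W)
m(-11 + 2, 8) + 306*(-207) = (-5 + 8 + 4*(-11 + 2)) + 306*(-207) = (-5 + 8 + 4*(-9)) - 63342 = (-5 + 8 - 36) - 63342 = -33 - 63342 = -63375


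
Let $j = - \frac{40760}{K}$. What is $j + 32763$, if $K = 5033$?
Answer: $\frac{164855419}{5033} \approx 32755.0$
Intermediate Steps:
$j = - \frac{40760}{5033} \approx -8.0986$
$j + 32763 = - \frac{40760}{5033} + 32763 = \frac{164855419}{5033}$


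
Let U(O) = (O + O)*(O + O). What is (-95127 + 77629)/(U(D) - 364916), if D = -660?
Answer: -8749/688742 ≈ -0.012703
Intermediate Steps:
U(O) = 4*O² (U(O) = (2*O)*(2*O) = 4*O²)
(-95127 + 77629)/(U(D) - 364916) = (-95127 + 77629)/(4*(-660)² - 364916) = -17498/(4*435600 - 364916) = -17498/(1742400 - 364916) = -17498/1377484 = -17498*1/1377484 = -8749/688742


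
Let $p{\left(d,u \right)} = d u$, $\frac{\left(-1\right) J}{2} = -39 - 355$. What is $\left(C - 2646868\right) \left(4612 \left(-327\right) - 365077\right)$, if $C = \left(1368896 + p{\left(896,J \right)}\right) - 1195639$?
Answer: $3311000779163$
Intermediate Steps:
$J = 788$ ($J = - 2 \left(-39 - 355\right) = \left(-2\right) \left(-394\right) = 788$)
$C = 879305$ ($C = \left(1368896 + 896 \cdot 788\right) - 1195639 = \left(1368896 + 706048\right) - 1195639 = 2074944 - 1195639 = 879305$)
$\left(C - 2646868\right) \left(4612 \left(-327\right) - 365077\right) = \left(879305 - 2646868\right) \left(4612 \left(-327\right) - 365077\right) = - 1767563 \left(-1508124 - 365077\right) = \left(-1767563\right) \left(-1873201\right) = 3311000779163$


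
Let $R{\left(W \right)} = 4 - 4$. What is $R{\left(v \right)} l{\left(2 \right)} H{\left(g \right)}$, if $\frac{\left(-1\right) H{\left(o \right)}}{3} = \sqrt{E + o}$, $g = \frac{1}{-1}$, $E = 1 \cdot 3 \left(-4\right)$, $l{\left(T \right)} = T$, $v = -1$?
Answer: $0$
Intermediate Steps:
$E = -12$ ($E = 3 \left(-4\right) = -12$)
$g = -1$
$R{\left(W \right)} = 0$ ($R{\left(W \right)} = 4 - 4 = 0$)
$H{\left(o \right)} = - 3 \sqrt{-12 + o}$
$R{\left(v \right)} l{\left(2 \right)} H{\left(g \right)} = 0 \cdot 2 \left(- 3 \sqrt{-12 - 1}\right) = 0 \left(- 3 \sqrt{-13}\right) = 0 \left(- 3 i \sqrt{13}\right) = 0$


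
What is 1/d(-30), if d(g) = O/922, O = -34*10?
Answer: -461/170 ≈ -2.7118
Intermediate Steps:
O = -340
d(g) = -170/461 (d(g) = -340/922 = -340*1/922 = -170/461)
1/d(-30) = 1/(-170/461) = -461/170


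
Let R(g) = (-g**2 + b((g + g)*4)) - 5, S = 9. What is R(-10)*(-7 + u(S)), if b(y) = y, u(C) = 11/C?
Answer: 9620/9 ≈ 1068.9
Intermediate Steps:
R(g) = -5 - g**2 + 8*g (R(g) = (-g**2 + (g + g)*4) - 5 = (-g**2 + (2*g)*4) - 5 = (-g**2 + 8*g) - 5 = -5 - g**2 + 8*g)
R(-10)*(-7 + u(S)) = (-5 - 1*(-10)**2 + 8*(-10))*(-7 + 11/9) = (-5 - 1*100 - 80)*(-7 + 11*(1/9)) = (-5 - 100 - 80)*(-7 + 11/9) = -185*(-52/9) = 9620/9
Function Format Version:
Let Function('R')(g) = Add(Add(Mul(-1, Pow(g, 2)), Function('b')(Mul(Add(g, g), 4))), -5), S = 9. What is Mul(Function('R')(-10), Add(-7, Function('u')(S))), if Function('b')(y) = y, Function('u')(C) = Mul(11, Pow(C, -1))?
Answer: Rational(9620, 9) ≈ 1068.9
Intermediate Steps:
Function('R')(g) = Add(-5, Mul(-1, Pow(g, 2)), Mul(8, g)) (Function('R')(g) = Add(Add(Mul(-1, Pow(g, 2)), Mul(Add(g, g), 4)), -5) = Add(Add(Mul(-1, Pow(g, 2)), Mul(Mul(2, g), 4)), -5) = Add(Add(Mul(-1, Pow(g, 2)), Mul(8, g)), -5) = Add(-5, Mul(-1, Pow(g, 2)), Mul(8, g)))
Mul(Function('R')(-10), Add(-7, Function('u')(S))) = Mul(Add(-5, Mul(-1, Pow(-10, 2)), Mul(8, -10)), Add(-7, Mul(11, Pow(9, -1)))) = Mul(Add(-5, Mul(-1, 100), -80), Add(-7, Mul(11, Rational(1, 9)))) = Mul(Add(-5, -100, -80), Add(-7, Rational(11, 9))) = Mul(-185, Rational(-52, 9)) = Rational(9620, 9)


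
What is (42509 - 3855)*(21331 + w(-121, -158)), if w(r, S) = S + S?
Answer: 812313810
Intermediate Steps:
w(r, S) = 2*S
(42509 - 3855)*(21331 + w(-121, -158)) = (42509 - 3855)*(21331 + 2*(-158)) = 38654*(21331 - 316) = 38654*21015 = 812313810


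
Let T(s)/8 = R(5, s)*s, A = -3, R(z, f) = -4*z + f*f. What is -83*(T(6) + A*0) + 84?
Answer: -63660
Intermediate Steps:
R(z, f) = f**2 - 4*z (R(z, f) = -4*z + f**2 = f**2 - 4*z)
T(s) = 8*s*(-20 + s**2) (T(s) = 8*((s**2 - 4*5)*s) = 8*((s**2 - 20)*s) = 8*((-20 + s**2)*s) = 8*(s*(-20 + s**2)) = 8*s*(-20 + s**2))
-83*(T(6) + A*0) + 84 = -83*(8*6*(-20 + 6**2) - 3*0) + 84 = -83*(8*6*(-20 + 36) + 0) + 84 = -83*(8*6*16 + 0) + 84 = -83*(768 + 0) + 84 = -83*768 + 84 = -63744 + 84 = -63660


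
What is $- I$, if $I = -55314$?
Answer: $55314$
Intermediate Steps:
$- I = \left(-1\right) \left(-55314\right) = 55314$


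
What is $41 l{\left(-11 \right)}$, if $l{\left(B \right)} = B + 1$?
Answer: $-410$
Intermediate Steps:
$l{\left(B \right)} = 1 + B$
$41 l{\left(-11 \right)} = 41 \left(1 - 11\right) = 41 \left(-10\right) = -410$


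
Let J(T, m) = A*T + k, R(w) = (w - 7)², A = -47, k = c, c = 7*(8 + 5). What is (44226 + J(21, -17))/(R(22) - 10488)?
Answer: -43330/10263 ≈ -4.2220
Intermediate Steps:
c = 91 (c = 7*13 = 91)
k = 91
R(w) = (-7 + w)²
J(T, m) = 91 - 47*T (J(T, m) = -47*T + 91 = 91 - 47*T)
(44226 + J(21, -17))/(R(22) - 10488) = (44226 + (91 - 47*21))/((-7 + 22)² - 10488) = (44226 + (91 - 987))/(15² - 10488) = (44226 - 896)/(225 - 10488) = 43330/(-10263) = 43330*(-1/10263) = -43330/10263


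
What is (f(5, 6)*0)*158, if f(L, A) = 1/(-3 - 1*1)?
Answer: 0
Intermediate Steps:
f(L, A) = -¼ (f(L, A) = 1/(-4) = -¼*1 = -¼)
(f(5, 6)*0)*158 = -¼*0*158 = 0*158 = 0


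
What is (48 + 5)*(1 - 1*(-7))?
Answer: 424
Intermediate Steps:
(48 + 5)*(1 - 1*(-7)) = 53*(1 + 7) = 53*8 = 424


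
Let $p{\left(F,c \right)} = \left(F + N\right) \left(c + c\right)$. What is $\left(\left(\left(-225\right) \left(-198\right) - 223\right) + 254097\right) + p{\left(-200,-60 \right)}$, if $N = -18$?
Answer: $324584$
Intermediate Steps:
$p{\left(F,c \right)} = 2 c \left(-18 + F\right)$ ($p{\left(F,c \right)} = \left(F - 18\right) \left(c + c\right) = \left(-18 + F\right) 2 c = 2 c \left(-18 + F\right)$)
$\left(\left(\left(-225\right) \left(-198\right) - 223\right) + 254097\right) + p{\left(-200,-60 \right)} = \left(\left(\left(-225\right) \left(-198\right) - 223\right) + 254097\right) + 2 \left(-60\right) \left(-18 - 200\right) = \left(\left(44550 - 223\right) + 254097\right) + 2 \left(-60\right) \left(-218\right) = \left(44327 + 254097\right) + 26160 = 298424 + 26160 = 324584$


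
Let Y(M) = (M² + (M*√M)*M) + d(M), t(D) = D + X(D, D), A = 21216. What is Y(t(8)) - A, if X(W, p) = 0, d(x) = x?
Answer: -21144 + 128*√2 ≈ -20963.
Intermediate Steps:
t(D) = D (t(D) = D + 0 = D)
Y(M) = M + M² + M^(5/2) (Y(M) = (M² + (M*√M)*M) + M = (M² + M^(3/2)*M) + M = (M² + M^(5/2)) + M = M + M² + M^(5/2))
Y(t(8)) - A = (8 + 8² + 8^(5/2)) - 1*21216 = (8 + 64 + 128*√2) - 21216 = (72 + 128*√2) - 21216 = -21144 + 128*√2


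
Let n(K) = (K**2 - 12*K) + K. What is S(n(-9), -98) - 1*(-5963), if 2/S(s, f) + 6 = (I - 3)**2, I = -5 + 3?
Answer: 113299/19 ≈ 5963.1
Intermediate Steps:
I = -2
n(K) = K**2 - 11*K
S(s, f) = 2/19 (S(s, f) = 2/(-6 + (-2 - 3)**2) = 2/(-6 + (-5)**2) = 2/(-6 + 25) = 2/19)
S(n(-9), -98) - 1*(-5963) = 2/19 - 1*(-5963) = 2/19 + 5963 = 113299/19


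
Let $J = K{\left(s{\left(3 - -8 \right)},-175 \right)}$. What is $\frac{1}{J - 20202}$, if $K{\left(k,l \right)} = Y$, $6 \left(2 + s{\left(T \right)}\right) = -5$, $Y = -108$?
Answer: $- \frac{1}{20310} \approx -4.9237 \cdot 10^{-5}$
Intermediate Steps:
$s{\left(T \right)} = - \frac{17}{6}$ ($s{\left(T \right)} = -2 + \frac{1}{6} \left(-5\right) = -2 - \frac{5}{6} = - \frac{17}{6}$)
$K{\left(k,l \right)} = -108$
$J = -108$
$\frac{1}{J - 20202} = \frac{1}{-108 - 20202} = \frac{1}{-20310} = - \frac{1}{20310}$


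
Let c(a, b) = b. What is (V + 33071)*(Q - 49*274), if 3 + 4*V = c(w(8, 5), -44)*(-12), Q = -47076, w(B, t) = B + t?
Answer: -4017605059/2 ≈ -2.0088e+9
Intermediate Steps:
V = 525/4 (V = -¾ + (-44*(-12))/4 = -¾ + (¼)*528 = -¾ + 132 = 525/4 ≈ 131.25)
(V + 33071)*(Q - 49*274) = (525/4 + 33071)*(-47076 - 49*274) = 132809*(-47076 - 13426)/4 = (132809/4)*(-60502) = -4017605059/2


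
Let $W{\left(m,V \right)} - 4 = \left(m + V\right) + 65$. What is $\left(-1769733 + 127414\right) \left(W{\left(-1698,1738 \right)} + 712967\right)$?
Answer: $-1171098263244$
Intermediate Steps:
$W{\left(m,V \right)} = 69 + V + m$ ($W{\left(m,V \right)} = 4 + \left(\left(m + V\right) + 65\right) = 4 + \left(\left(V + m\right) + 65\right) = 4 + \left(65 + V + m\right) = 69 + V + m$)
$\left(-1769733 + 127414\right) \left(W{\left(-1698,1738 \right)} + 712967\right) = \left(-1769733 + 127414\right) \left(\left(69 + 1738 - 1698\right) + 712967\right) = - 1642319 \left(109 + 712967\right) = \left(-1642319\right) 713076 = -1171098263244$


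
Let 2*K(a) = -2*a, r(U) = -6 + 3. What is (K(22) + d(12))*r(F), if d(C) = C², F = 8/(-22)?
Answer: -366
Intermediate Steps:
F = -4/11 (F = 8*(-1/22) = -4/11 ≈ -0.36364)
r(U) = -3
K(a) = -a (K(a) = (-2*a)/2 = -a)
(K(22) + d(12))*r(F) = (-1*22 + 12²)*(-3) = (-22 + 144)*(-3) = 122*(-3) = -366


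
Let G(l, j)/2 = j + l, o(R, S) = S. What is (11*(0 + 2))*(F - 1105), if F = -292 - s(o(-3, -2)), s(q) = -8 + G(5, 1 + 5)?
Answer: -31042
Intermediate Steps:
G(l, j) = 2*j + 2*l (G(l, j) = 2*(j + l) = 2*j + 2*l)
s(q) = 14 (s(q) = -8 + (2*(1 + 5) + 2*5) = -8 + (2*6 + 10) = -8 + (12 + 10) = -8 + 22 = 14)
F = -306 (F = -292 - 1*14 = -292 - 14 = -306)
(11*(0 + 2))*(F - 1105) = (11*(0 + 2))*(-306 - 1105) = (11*2)*(-1411) = 22*(-1411) = -31042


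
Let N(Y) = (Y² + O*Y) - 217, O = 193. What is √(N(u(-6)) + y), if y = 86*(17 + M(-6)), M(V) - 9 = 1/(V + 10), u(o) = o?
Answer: √3674/2 ≈ 30.307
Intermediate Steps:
M(V) = 9 + 1/(10 + V) (M(V) = 9 + 1/(V + 10) = 9 + 1/(10 + V))
N(Y) = -217 + Y² + 193*Y (N(Y) = (Y² + 193*Y) - 217 = -217 + Y² + 193*Y)
y = 4515/2 (y = 86*(17 + (91 + 9*(-6))/(10 - 6)) = 86*(17 + (91 - 54)/4) = 86*(17 + (¼)*37) = 86*(17 + 37/4) = 86*(105/4) = 4515/2 ≈ 2257.5)
√(N(u(-6)) + y) = √((-217 + (-6)² + 193*(-6)) + 4515/2) = √((-217 + 36 - 1158) + 4515/2) = √(-1339 + 4515/2) = √(1837/2) = √3674/2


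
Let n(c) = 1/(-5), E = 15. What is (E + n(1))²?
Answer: 5476/25 ≈ 219.04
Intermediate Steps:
n(c) = -⅕
(E + n(1))² = (15 - ⅕)² = (74/5)² = 5476/25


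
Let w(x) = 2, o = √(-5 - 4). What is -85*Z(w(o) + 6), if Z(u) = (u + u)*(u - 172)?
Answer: 223040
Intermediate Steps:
o = 3*I (o = √(-9) = 3*I ≈ 3.0*I)
Z(u) = 2*u*(-172 + u) (Z(u) = (2*u)*(-172 + u) = 2*u*(-172 + u))
-85*Z(w(o) + 6) = -170*(2 + 6)*(-172 + (2 + 6)) = -170*8*(-172 + 8) = -170*8*(-164) = -85*(-2624) = 223040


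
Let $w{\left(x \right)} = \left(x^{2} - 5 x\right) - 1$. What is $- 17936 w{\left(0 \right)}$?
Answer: $17936$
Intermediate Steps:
$w{\left(x \right)} = -1 + x^{2} - 5 x$
$- 17936 w{\left(0 \right)} = - 17936 \left(-1 + 0^{2} - 0\right) = - 17936 \left(-1 + 0 + 0\right) = \left(-17936\right) \left(-1\right) = 17936$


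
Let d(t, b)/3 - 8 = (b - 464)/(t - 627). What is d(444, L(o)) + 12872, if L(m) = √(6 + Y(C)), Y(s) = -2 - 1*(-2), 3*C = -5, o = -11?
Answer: 787120/61 - √6/61 ≈ 12904.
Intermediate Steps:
C = -5/3 (C = (⅓)*(-5) = -5/3 ≈ -1.6667)
Y(s) = 0 (Y(s) = -2 + 2 = 0)
L(m) = √6 (L(m) = √(6 + 0) = √6)
d(t, b) = 24 + 3*(-464 + b)/(-627 + t) (d(t, b) = 24 + 3*((b - 464)/(t - 627)) = 24 + 3*((-464 + b)/(-627 + t)) = 24 + 3*(-464 + b)/(-627 + t))
d(444, L(o)) + 12872 = 3*(-5480 + √6 + 8*444)/(-627 + 444) + 12872 = 3*(-5480 + √6 + 3552)/(-183) + 12872 = 3*(-1/183)*(-1928 + √6) + 12872 = (1928/61 - √6/61) + 12872 = 787120/61 - √6/61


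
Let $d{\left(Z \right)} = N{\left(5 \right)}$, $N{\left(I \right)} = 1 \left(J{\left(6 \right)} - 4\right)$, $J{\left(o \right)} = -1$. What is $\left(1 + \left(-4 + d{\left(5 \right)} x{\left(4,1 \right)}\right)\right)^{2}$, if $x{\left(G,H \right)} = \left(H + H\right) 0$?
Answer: $9$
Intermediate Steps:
$N{\left(I \right)} = -5$ ($N{\left(I \right)} = 1 \left(-1 - 4\right) = 1 \left(-5\right) = -5$)
$d{\left(Z \right)} = -5$
$x{\left(G,H \right)} = 0$ ($x{\left(G,H \right)} = 2 H 0 = 0$)
$\left(1 + \left(-4 + d{\left(5 \right)} x{\left(4,1 \right)}\right)\right)^{2} = \left(1 - 4\right)^{2} = \left(-3\right)^{2} = 9$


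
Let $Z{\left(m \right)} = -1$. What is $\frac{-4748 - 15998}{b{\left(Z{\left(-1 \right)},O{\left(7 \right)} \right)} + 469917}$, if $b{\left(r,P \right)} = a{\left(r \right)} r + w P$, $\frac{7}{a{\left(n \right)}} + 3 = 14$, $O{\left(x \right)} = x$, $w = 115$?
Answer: $- \frac{228206}{5177935} \approx -0.044073$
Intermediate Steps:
$a{\left(n \right)} = \frac{7}{11}$ ($a{\left(n \right)} = \frac{7}{-3 + 14} = \frac{7}{11}$)
$b{\left(r,P \right)} = 115 P + \frac{7 r}{11}$ ($b{\left(r,P \right)} = \frac{7 r}{11} + 115 P = 115 P + \frac{7 r}{11}$)
$\frac{-4748 - 15998}{b{\left(Z{\left(-1 \right)},O{\left(7 \right)} \right)} + 469917} = \frac{-4748 - 15998}{\left(115 \cdot 7 + \frac{7}{11} \left(-1\right)\right) + 469917} = \frac{-4748 + \left(-122677 + 106679\right)}{\left(805 - \frac{7}{11}\right) + 469917} = \frac{-4748 - 15998}{\frac{8848}{11} + 469917} = - \frac{20746}{\frac{5177935}{11}} = \left(-20746\right) \frac{11}{5177935} = - \frac{228206}{5177935}$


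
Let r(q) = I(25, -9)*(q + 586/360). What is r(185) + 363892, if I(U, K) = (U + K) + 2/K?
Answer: 297137623/810 ≈ 3.6684e+5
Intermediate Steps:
I(U, K) = K + U + 2/K (I(U, K) = (K + U) + 2/K = K + U + 2/K)
r(q) = 20803/810 + 142*q/9 (r(q) = (-9 + 25 + 2/(-9))*(q + 586/360) = (-9 + 25 + 2*(-1/9))*(q + 586*(1/360)) = (-9 + 25 - 2/9)*(q + 293/180) = 142*(293/180 + q)/9 = 20803/810 + 142*q/9)
r(185) + 363892 = (20803/810 + (142/9)*185) + 363892 = (20803/810 + 26270/9) + 363892 = 2385103/810 + 363892 = 297137623/810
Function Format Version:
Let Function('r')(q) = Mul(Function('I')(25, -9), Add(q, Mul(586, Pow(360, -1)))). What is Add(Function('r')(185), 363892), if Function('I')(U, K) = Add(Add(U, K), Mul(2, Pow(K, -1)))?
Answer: Rational(297137623, 810) ≈ 3.6684e+5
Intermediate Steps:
Function('I')(U, K) = Add(K, U, Mul(2, Pow(K, -1))) (Function('I')(U, K) = Add(Add(K, U), Mul(2, Pow(K, -1))) = Add(K, U, Mul(2, Pow(K, -1))))
Function('r')(q) = Add(Rational(20803, 810), Mul(Rational(142, 9), q)) (Function('r')(q) = Mul(Add(-9, 25, Mul(2, Pow(-9, -1))), Add(q, Mul(586, Pow(360, -1)))) = Mul(Add(-9, 25, Mul(2, Rational(-1, 9))), Add(q, Mul(586, Rational(1, 360)))) = Mul(Add(-9, 25, Rational(-2, 9)), Add(q, Rational(293, 180))) = Mul(Rational(142, 9), Add(Rational(293, 180), q)) = Add(Rational(20803, 810), Mul(Rational(142, 9), q)))
Add(Function('r')(185), 363892) = Add(Add(Rational(20803, 810), Mul(Rational(142, 9), 185)), 363892) = Add(Add(Rational(20803, 810), Rational(26270, 9)), 363892) = Add(Rational(2385103, 810), 363892) = Rational(297137623, 810)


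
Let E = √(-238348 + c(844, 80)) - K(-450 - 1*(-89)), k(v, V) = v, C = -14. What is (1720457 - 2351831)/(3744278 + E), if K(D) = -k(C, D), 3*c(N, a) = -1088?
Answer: -1773023204052/10514634855305 + 315687*I*√537099/10514634855305 ≈ -0.16862 + 2.2003e-5*I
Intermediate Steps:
c(N, a) = -1088/3 (c(N, a) = (⅓)*(-1088) = -1088/3)
K(D) = 14 (K(D) = -1*(-14) = 14)
E = -14 + 2*I*√537099/3 (E = √(-238348 - 1088/3) - 1*14 = √(-716132/3) - 14 = 2*I*√537099/3 - 14 = -14 + 2*I*√537099/3 ≈ -14.0 + 488.58*I)
(1720457 - 2351831)/(3744278 + E) = (1720457 - 2351831)/(3744278 + (-14 + 2*I*√537099/3)) = -631374/(3744264 + 2*I*√537099/3)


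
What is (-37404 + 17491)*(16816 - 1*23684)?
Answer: 136762484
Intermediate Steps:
(-37404 + 17491)*(16816 - 1*23684) = -19913*(16816 - 23684) = -19913*(-6868) = 136762484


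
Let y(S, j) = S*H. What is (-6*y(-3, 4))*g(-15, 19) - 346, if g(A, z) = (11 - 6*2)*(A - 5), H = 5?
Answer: 1454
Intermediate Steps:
y(S, j) = 5*S (y(S, j) = S*5 = 5*S)
g(A, z) = 5 - A (g(A, z) = (11 - 12)*(-5 + A) = -(-5 + A) = 5 - A)
(-6*y(-3, 4))*g(-15, 19) - 346 = (-30*(-3))*(5 - 1*(-15)) - 346 = (-6*(-15))*(5 + 15) - 346 = 90*20 - 346 = 1800 - 346 = 1454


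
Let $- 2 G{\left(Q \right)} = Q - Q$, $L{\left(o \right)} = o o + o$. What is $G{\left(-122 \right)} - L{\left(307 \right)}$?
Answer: $-94556$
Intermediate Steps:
$L{\left(o \right)} = o + o^{2}$ ($L{\left(o \right)} = o^{2} + o = o + o^{2}$)
$G{\left(Q \right)} = 0$ ($G{\left(Q \right)} = - \frac{Q - Q}{2} = \left(- \frac{1}{2}\right) 0 = 0$)
$G{\left(-122 \right)} - L{\left(307 \right)} = 0 - 307 \left(1 + 307\right) = 0 - 307 \cdot 308 = 0 - 94556 = -94556$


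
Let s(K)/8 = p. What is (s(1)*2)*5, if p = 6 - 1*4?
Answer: 160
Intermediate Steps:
p = 2 (p = 6 - 4 = 2)
s(K) = 16 (s(K) = 8*2 = 16)
(s(1)*2)*5 = (16*2)*5 = 32*5 = 160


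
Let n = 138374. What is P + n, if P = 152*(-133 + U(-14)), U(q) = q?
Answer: 116030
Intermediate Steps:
P = -22344 (P = 152*(-133 - 14) = 152*(-147) = -22344)
P + n = -22344 + 138374 = 116030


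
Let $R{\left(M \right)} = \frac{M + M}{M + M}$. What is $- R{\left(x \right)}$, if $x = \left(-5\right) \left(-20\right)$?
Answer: $-1$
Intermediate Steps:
$x = 100$
$R{\left(M \right)} = 1$ ($R{\left(M \right)} = \frac{2 M}{2 M} = 2 M \frac{1}{2 M} = 1$)
$- R{\left(x \right)} = \left(-1\right) 1 = -1$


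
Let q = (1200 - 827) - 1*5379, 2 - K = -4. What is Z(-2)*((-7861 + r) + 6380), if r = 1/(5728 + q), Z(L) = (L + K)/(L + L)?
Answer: 1069281/722 ≈ 1481.0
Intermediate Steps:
K = 6 (K = 2 - 1*(-4) = 2 + 4 = 6)
q = -5006 (q = 373 - 5379 = -5006)
Z(L) = (6 + L)/(2*L) (Z(L) = (L + 6)/(L + L) = (6 + L)/((2*L)) = (6 + L)*(1/(2*L)) = (6 + L)/(2*L))
r = 1/722 (r = 1/(5728 - 5006) = 1/722 ≈ 0.0013850)
Z(-2)*((-7861 + r) + 6380) = ((½)*(6 - 2)/(-2))*((-7861 + 1/722) + 6380) = ((½)*(-½)*4)*(-5675641/722 + 6380) = -1*(-1069281/722) = 1069281/722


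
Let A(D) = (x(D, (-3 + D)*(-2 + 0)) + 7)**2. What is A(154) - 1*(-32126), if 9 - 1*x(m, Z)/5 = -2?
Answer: 35970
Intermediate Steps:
x(m, Z) = 55 (x(m, Z) = 45 - 5*(-2) = 45 + 10 = 55)
A(D) = 3844 (A(D) = (55 + 7)**2 = 62**2 = 3844)
A(154) - 1*(-32126) = 3844 - 1*(-32126) = 3844 + 32126 = 35970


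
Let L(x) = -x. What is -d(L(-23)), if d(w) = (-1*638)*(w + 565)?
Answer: 375144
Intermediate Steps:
d(w) = -360470 - 638*w (d(w) = -638*(565 + w) = -360470 - 638*w)
-d(L(-23)) = -(-360470 - (-638)*(-23)) = -(-360470 - 638*23) = -(-360470 - 14674) = -1*(-375144) = 375144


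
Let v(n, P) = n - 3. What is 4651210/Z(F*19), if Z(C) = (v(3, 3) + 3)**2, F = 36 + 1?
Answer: 4651210/9 ≈ 5.1680e+5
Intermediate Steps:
v(n, P) = -3 + n
F = 37
Z(C) = 9 (Z(C) = ((-3 + 3) + 3)**2 = (0 + 3)**2 = 3**2 = 9)
4651210/Z(F*19) = 4651210/9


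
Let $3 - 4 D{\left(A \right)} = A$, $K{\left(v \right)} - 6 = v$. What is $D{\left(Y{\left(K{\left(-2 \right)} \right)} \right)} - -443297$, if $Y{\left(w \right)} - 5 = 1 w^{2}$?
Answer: $\frac{886585}{2} \approx 4.4329 \cdot 10^{5}$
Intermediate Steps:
$K{\left(v \right)} = 6 + v$
$Y{\left(w \right)} = 5 + w^{2}$ ($Y{\left(w \right)} = 5 + 1 w^{2} = 5 + w^{2}$)
$D{\left(A \right)} = \frac{3}{4} - \frac{A}{4}$
$D{\left(Y{\left(K{\left(-2 \right)} \right)} \right)} - -443297 = \left(\frac{3}{4} - \frac{5 + \left(6 - 2\right)^{2}}{4}\right) - -443297 = \left(\frac{3}{4} - \frac{5 + 4^{2}}{4}\right) + 443297 = \left(\frac{3}{4} - \frac{5 + 16}{4}\right) + 443297 = \left(\frac{3}{4} - \frac{21}{4}\right) + 443297 = - \frac{9}{2} + 443297 = \frac{886585}{2}$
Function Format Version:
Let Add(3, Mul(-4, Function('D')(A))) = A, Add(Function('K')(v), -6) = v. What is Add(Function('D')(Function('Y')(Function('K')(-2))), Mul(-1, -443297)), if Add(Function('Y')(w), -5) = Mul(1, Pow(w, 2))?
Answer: Rational(886585, 2) ≈ 4.4329e+5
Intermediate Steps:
Function('K')(v) = Add(6, v)
Function('Y')(w) = Add(5, Pow(w, 2)) (Function('Y')(w) = Add(5, Mul(1, Pow(w, 2))) = Add(5, Pow(w, 2)))
Function('D')(A) = Add(Rational(3, 4), Mul(Rational(-1, 4), A))
Add(Function('D')(Function('Y')(Function('K')(-2))), Mul(-1, -443297)) = Add(Add(Rational(3, 4), Mul(Rational(-1, 4), Add(5, Pow(Add(6, -2), 2)))), Mul(-1, -443297)) = Add(Add(Rational(3, 4), Mul(Rational(-1, 4), Add(5, Pow(4, 2)))), 443297) = Add(Add(Rational(3, 4), Mul(Rational(-1, 4), Add(5, 16))), 443297) = Add(Add(Rational(3, 4), Mul(Rational(-1, 4), 21)), 443297) = Add(Add(Rational(3, 4), Rational(-21, 4)), 443297) = Add(Rational(-9, 2), 443297) = Rational(886585, 2)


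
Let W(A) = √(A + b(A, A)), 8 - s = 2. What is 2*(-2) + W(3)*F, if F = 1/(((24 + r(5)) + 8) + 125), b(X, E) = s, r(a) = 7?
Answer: -653/164 ≈ -3.9817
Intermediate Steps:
s = 6 (s = 8 - 1*2 = 8 - 2 = 6)
b(X, E) = 6
W(A) = √(6 + A) (W(A) = √(A + 6) = √(6 + A))
F = 1/164 (F = 1/(((24 + 7) + 8) + 125) = 1/((31 + 8) + 125) = 1/(39 + 125) = 1/164 ≈ 0.0060976)
2*(-2) + W(3)*F = 2*(-2) + √(6 + 3)*(1/164) = -4 + √9*(1/164) = -4 + 3*(1/164) = -4 + 3/164 = -653/164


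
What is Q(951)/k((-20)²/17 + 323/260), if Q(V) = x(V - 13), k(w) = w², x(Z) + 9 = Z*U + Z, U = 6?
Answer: 128100174800/11988279081 ≈ 10.685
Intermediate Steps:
x(Z) = -9 + 7*Z (x(Z) = -9 + (Z*6 + Z) = -9 + (6*Z + Z) = -9 + 7*Z)
Q(V) = -100 + 7*V (Q(V) = -9 + 7*(V - 13) = -9 + 7*(-13 + V) = -9 + (-91 + 7*V) = -100 + 7*V)
Q(951)/k((-20)²/17 + 323/260) = (-100 + 7*951)/(((-20)²/17 + 323/260)²) = (-100 + 6657)/((400*(1/17) + 323*(1/260))²) = 6557/((400/17 + 323/260)²) = 6557/((109491/4420)²) = 6557/(11988279081/19536400) = 6557*(19536400/11988279081) = 128100174800/11988279081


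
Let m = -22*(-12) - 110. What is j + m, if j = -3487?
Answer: -3333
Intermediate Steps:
m = 154 (m = 264 - 110 = 154)
j + m = -3487 + 154 = -3333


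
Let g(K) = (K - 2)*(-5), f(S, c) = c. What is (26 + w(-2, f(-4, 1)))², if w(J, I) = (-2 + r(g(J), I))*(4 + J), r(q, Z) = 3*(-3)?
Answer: 16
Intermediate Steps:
g(K) = 10 - 5*K (g(K) = (-2 + K)*(-5) = 10 - 5*K)
r(q, Z) = -9
w(J, I) = -44 - 11*J (w(J, I) = (-2 - 9)*(4 + J) = -11*(4 + J) = -44 - 11*J)
(26 + w(-2, f(-4, 1)))² = (26 + (-44 - 11*(-2)))² = (26 + (-44 + 22))² = (26 - 22)² = 4² = 16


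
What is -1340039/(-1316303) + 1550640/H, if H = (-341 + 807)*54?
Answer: 172902735443/2760287391 ≈ 62.639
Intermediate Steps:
H = 25164 (H = 466*54 = 25164)
-1340039/(-1316303) + 1550640/H = -1340039/(-1316303) + 1550640/25164 = -1340039*(-1/1316303) + 1550640*(1/25164) = 1340039/1316303 + 129220/2097 = 172902735443/2760287391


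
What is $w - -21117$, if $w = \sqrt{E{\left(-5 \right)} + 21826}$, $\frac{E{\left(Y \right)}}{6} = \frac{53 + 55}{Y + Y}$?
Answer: $21117 + \frac{\sqrt{544030}}{5} \approx 21265.0$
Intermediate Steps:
$E{\left(Y \right)} = \frac{324}{Y}$ ($E{\left(Y \right)} = 6 \frac{53 + 55}{Y + Y} = 6 \frac{108}{2 Y} = 6 \cdot 108 \frac{1}{2 Y} = 6 \frac{54}{Y} = \frac{324}{Y}$)
$w = \frac{\sqrt{544030}}{5}$ ($w = \sqrt{\frac{324}{-5} + 21826} = \sqrt{324 \left(- \frac{1}{5}\right) + 21826} = \sqrt{- \frac{324}{5} + 21826} = \sqrt{\frac{108806}{5}} = \frac{\sqrt{544030}}{5} \approx 147.52$)
$w - -21117 = \frac{\sqrt{544030}}{5} - -21117 = \frac{\sqrt{544030}}{5} + 21117 = 21117 + \frac{\sqrt{544030}}{5}$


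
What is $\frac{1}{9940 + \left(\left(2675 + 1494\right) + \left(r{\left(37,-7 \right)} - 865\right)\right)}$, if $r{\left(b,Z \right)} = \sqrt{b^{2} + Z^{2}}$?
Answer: $\frac{6622}{87701059} - \frac{\sqrt{1418}}{175402118} \approx 7.5292 \cdot 10^{-5}$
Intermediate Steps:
$r{\left(b,Z \right)} = \sqrt{Z^{2} + b^{2}}$
$\frac{1}{9940 + \left(\left(2675 + 1494\right) + \left(r{\left(37,-7 \right)} - 865\right)\right)} = \frac{1}{9940 + \left(\left(2675 + 1494\right) + \left(\sqrt{\left(-7\right)^{2} + 37^{2}} - 865\right)\right)} = \frac{1}{9940 + \left(4169 - \left(865 - \sqrt{49 + 1369}\right)\right)} = \frac{1}{9940 + \left(4169 - \left(865 - \sqrt{1418}\right)\right)} = \frac{1}{9940 + \left(3304 + \sqrt{1418}\right)} = \frac{1}{13244 + \sqrt{1418}}$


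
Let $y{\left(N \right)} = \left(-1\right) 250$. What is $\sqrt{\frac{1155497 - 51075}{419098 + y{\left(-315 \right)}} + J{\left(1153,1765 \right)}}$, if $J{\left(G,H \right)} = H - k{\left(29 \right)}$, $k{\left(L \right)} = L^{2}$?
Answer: $\frac{\sqrt{2540051169843}}{52356} \approx 30.441$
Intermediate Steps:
$y{\left(N \right)} = -250$
$J{\left(G,H \right)} = -841 + H$ ($J{\left(G,H \right)} = H - 29^{2} = H - 841 = -841 + H$)
$\sqrt{\frac{1155497 - 51075}{419098 + y{\left(-315 \right)}} + J{\left(1153,1765 \right)}} = \sqrt{\frac{1155497 - 51075}{419098 - 250} + \left(-841 + 1765\right)} = \sqrt{\frac{1104422}{418848} + 924} = \sqrt{1104422 \cdot \frac{1}{418848} + 924} = \sqrt{\frac{552211}{209424} + 924} = \sqrt{\frac{194059987}{209424}} = \frac{\sqrt{2540051169843}}{52356}$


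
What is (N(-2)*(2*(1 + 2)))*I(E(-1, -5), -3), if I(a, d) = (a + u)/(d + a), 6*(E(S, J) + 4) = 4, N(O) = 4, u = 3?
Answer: 24/19 ≈ 1.2632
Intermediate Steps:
E(S, J) = -10/3 (E(S, J) = -4 + (1/6)*4 = -4 + 2/3 = -10/3)
I(a, d) = (3 + a)/(a + d) (I(a, d) = (a + 3)/(d + a) = (3 + a)/(a + d))
(N(-2)*(2*(1 + 2)))*I(E(-1, -5), -3) = (4*(2*(1 + 2)))*((3 - 10/3)/(-10/3 - 3)) = (4*(2*3))*(-1/3/(-19/3)) = (4*6)*(-3/19*(-1/3)) = 24*(1/19) = 24/19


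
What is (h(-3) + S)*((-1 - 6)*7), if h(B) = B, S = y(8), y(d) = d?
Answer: -245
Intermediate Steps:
S = 8
(h(-3) + S)*((-1 - 6)*7) = (-3 + 8)*((-1 - 6)*7) = 5*(-7*7) = 5*(-49) = -245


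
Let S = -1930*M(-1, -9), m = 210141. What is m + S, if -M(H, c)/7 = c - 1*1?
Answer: 75041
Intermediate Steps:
M(H, c) = 7 - 7*c (M(H, c) = -7*(c - 1*1) = -7*(c - 1) = -7*(-1 + c) = 7 - 7*c)
S = -135100 (S = -1930*(7 - 7*(-9)) = -1930*(7 + 63) = -1930*70 = -135100)
m + S = 210141 - 135100 = 75041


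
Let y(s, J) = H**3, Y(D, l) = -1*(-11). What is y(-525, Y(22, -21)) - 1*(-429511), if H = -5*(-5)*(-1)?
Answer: 413886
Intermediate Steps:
Y(D, l) = 11
H = -25 (H = 25*(-1) = -25)
y(s, J) = -15625 (y(s, J) = (-25)**3 = -15625)
y(-525, Y(22, -21)) - 1*(-429511) = -15625 - 1*(-429511) = -15625 + 429511 = 413886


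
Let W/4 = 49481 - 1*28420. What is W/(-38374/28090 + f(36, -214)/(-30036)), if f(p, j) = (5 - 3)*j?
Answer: -2221175303205/35643092 ≈ -62317.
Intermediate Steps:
f(p, j) = 2*j
W = 84244 (W = 4*(49481 - 1*28420) = 4*(49481 - 28420) = 4*21061 = 84244)
W/(-38374/28090 + f(36, -214)/(-30036)) = 84244/(-38374/28090 + (2*(-214))/(-30036)) = 84244/(-38374*1/28090 - 428*(-1/30036)) = 84244/(-19187/14045 + 107/7509) = 84244/(-142572368/105463905) = 84244*(-105463905/142572368) = -2221175303205/35643092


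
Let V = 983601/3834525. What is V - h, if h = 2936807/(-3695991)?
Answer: 4965546768422/4724123296425 ≈ 1.0511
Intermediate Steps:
V = 327867/1278175 (V = 983601*(1/3834525) = 327867/1278175 ≈ 0.25651)
h = -2936807/3695991 (h = 2936807*(-1/3695991) = -2936807/3695991 ≈ -0.79459)
V - h = 327867/1278175 - 1*(-2936807/3695991) = 327867/1278175 + 2936807/3695991 = 4965546768422/4724123296425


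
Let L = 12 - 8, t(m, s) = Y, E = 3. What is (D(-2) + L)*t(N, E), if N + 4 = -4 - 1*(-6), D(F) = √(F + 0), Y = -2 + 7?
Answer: 20 + 5*I*√2 ≈ 20.0 + 7.0711*I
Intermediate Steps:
Y = 5
D(F) = √F
N = -2 (N = -4 + (-4 - 1*(-6)) = -4 + (-4 + 6) = -4 + 2 = -2)
t(m, s) = 5
L = 4
(D(-2) + L)*t(N, E) = (√(-2) + 4)*5 = (I*√2 + 4)*5 = (4 + I*√2)*5 = 20 + 5*I*√2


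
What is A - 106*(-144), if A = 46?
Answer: 15310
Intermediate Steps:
A - 106*(-144) = 46 - 106*(-144) = 46 + 15264 = 15310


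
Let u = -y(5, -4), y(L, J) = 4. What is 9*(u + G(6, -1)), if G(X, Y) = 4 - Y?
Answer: 9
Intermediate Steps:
u = -4 (u = -1*4 = -4)
9*(u + G(6, -1)) = 9*(-4 + (4 - 1*(-1))) = 9*(-4 + (4 + 1)) = 9*(-4 + 5) = 9*1 = 9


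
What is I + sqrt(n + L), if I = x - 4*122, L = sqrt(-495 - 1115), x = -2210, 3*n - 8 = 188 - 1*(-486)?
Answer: -2698 + sqrt(2046 + 9*I*sqrt(1610))/3 ≈ -2682.9 + 1.3255*I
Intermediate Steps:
n = 682/3 (n = 8/3 + (188 - 1*(-486))/3 = 8/3 + (188 + 486)/3 = 8/3 + (1/3)*674 = 8/3 + 674/3 = 682/3 ≈ 227.33)
L = I*sqrt(1610) (L = sqrt(-1610) = I*sqrt(1610) ≈ 40.125*I)
I = -2698 (I = -2210 - 4*122 = -2210 - 488 = -2698)
I + sqrt(n + L) = -2698 + sqrt(682/3 + I*sqrt(1610))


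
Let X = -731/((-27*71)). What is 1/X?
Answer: 1917/731 ≈ 2.6224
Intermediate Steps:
X = 731/1917 (X = -731/(-1917) = -731*(-1/1917) = 731/1917 ≈ 0.38132)
1/X = 1/(731/1917) = 1917/731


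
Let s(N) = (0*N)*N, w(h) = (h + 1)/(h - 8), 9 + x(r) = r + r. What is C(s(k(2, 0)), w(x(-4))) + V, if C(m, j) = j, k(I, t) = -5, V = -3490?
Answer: -87234/25 ≈ -3489.4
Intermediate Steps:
x(r) = -9 + 2*r (x(r) = -9 + (r + r) = -9 + 2*r)
w(h) = (1 + h)/(-8 + h)
s(N) = 0 (s(N) = 0*N = 0)
C(s(k(2, 0)), w(x(-4))) + V = (1 + (-9 + 2*(-4)))/(-8 + (-9 + 2*(-4))) - 3490 = (1 + (-9 - 8))/(-8 + (-9 - 8)) - 3490 = (1 - 17)/(-8 - 17) - 3490 = -16/(-25) - 3490 = -1/25*(-16) - 3490 = 16/25 - 3490 = -87234/25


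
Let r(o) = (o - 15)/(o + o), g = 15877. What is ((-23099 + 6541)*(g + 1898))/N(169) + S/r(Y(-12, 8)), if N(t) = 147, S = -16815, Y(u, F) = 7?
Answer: -386657055/196 ≈ -1.9727e+6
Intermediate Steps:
r(o) = (-15 + o)/(2*o) (r(o) = (-15 + o)/((2*o)) = (-15 + o)*(1/(2*o)) = (-15 + o)/(2*o))
((-23099 + 6541)*(g + 1898))/N(169) + S/r(Y(-12, 8)) = ((-23099 + 6541)*(15877 + 1898))/147 - 16815*14/(-15 + 7) = -16558*17775*(1/147) - 16815/((½)*(⅐)*(-8)) = -294318450*1/147 - 16815/(-4/7) = -98106150/49 - 16815*(-7/4) = -98106150/49 + 117705/4 = -386657055/196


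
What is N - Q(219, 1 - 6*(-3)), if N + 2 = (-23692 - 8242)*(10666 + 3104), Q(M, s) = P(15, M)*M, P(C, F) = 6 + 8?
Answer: -439734248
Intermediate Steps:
P(C, F) = 14
Q(M, s) = 14*M
N = -439731182 (N = -2 + (-23692 - 8242)*(10666 + 3104) = -2 - 31934*13770 = -2 - 439731180 = -439731182)
N - Q(219, 1 - 6*(-3)) = -439731182 - 14*219 = -439731182 - 1*3066 = -439731182 - 3066 = -439734248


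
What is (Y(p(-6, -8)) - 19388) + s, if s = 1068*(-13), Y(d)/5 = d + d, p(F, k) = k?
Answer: -33352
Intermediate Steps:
Y(d) = 10*d (Y(d) = 5*(d + d) = 5*(2*d) = 10*d)
s = -13884
(Y(p(-6, -8)) - 19388) + s = (10*(-8) - 19388) - 13884 = (-80 - 19388) - 13884 = -19468 - 13884 = -33352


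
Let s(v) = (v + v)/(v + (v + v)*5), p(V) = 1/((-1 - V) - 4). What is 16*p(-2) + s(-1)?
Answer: -170/33 ≈ -5.1515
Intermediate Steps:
p(V) = 1/(-5 - V)
s(v) = 2/11 (s(v) = (2*v)/(v + (2*v)*5) = (2*v)/(v + 10*v) = (2*v)/((11*v)) = (2*v)*(1/(11*v)) = 2/11)
16*p(-2) + s(-1) = 16*(-1/(5 - 2)) + 2/11 = 16*(-1/3) + 2/11 = 16*(-1*⅓) + 2/11 = 16*(-⅓) + 2/11 = -16/3 + 2/11 = -170/33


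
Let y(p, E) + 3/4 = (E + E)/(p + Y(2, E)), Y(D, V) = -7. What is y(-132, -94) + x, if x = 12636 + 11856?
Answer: 13617887/556 ≈ 24493.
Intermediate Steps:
x = 24492
y(p, E) = -¾ + 2*E/(-7 + p) (y(p, E) = -¾ + (E + E)/(p - 7) = -¾ + (2*E)/(-7 + p) = -¾ + 2*E/(-7 + p))
y(-132, -94) + x = (21 - 3*(-132) + 8*(-94))/(4*(-7 - 132)) + 24492 = (¼)*(21 + 396 - 752)/(-139) + 24492 = (¼)*(-1/139)*(-335) + 24492 = 335/556 + 24492 = 13617887/556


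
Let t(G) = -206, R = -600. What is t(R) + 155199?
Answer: 154993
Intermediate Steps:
t(R) + 155199 = -206 + 155199 = 154993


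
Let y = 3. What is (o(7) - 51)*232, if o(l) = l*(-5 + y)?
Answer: -15080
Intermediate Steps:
o(l) = -2*l (o(l) = l*(-5 + 3) = l*(-2) = -2*l)
(o(7) - 51)*232 = (-2*7 - 51)*232 = (-14 - 51)*232 = -65*232 = -15080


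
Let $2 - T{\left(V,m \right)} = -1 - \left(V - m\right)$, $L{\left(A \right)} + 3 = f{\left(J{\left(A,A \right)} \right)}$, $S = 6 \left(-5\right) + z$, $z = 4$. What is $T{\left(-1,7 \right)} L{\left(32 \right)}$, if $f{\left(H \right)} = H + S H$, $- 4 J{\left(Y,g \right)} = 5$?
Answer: $- \frac{565}{4} \approx -141.25$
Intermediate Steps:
$J{\left(Y,g \right)} = - \frac{5}{4}$ ($J{\left(Y,g \right)} = \left(- \frac{1}{4}\right) 5 = - \frac{5}{4}$)
$S = -26$ ($S = 6 \left(-5\right) + 4 = -30 + 4 = -26$)
$f{\left(H \right)} = - 25 H$ ($f{\left(H \right)} = H - 26 H = - 25 H$)
$L{\left(A \right)} = \frac{113}{4}$ ($L{\left(A \right)} = -3 - - \frac{125}{4} = -3 + \frac{125}{4} = \frac{113}{4}$)
$T{\left(V,m \right)} = 3 + V - m$ ($T{\left(V,m \right)} = 2 - \left(-1 - \left(V - m\right)\right) = 2 - \left(-1 + m - V\right) = 2 + \left(1 + V - m\right) = 3 + V - m$)
$T{\left(-1,7 \right)} L{\left(32 \right)} = \left(3 - 1 - 7\right) \frac{113}{4} = \left(-5\right) \frac{113}{4} = - \frac{565}{4}$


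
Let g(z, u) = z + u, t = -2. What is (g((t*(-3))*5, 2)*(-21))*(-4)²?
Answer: -10752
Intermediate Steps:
g(z, u) = u + z
(g((t*(-3))*5, 2)*(-21))*(-4)² = ((2 - 2*(-3)*5)*(-21))*(-4)² = ((2 + 6*5)*(-21))*16 = ((2 + 30)*(-21))*16 = (32*(-21))*16 = -672*16 = -10752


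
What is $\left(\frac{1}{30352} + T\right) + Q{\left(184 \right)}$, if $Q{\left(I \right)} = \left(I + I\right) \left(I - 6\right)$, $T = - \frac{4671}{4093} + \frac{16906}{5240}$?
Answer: $\frac{5330304306956327}{81371132080} \approx 65506.0$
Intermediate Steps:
$T = \frac{22360109}{10723660}$ ($T = \left(-4671\right) \frac{1}{4093} + 16906 \cdot \frac{1}{5240} = - \frac{4671}{4093} + \frac{8453}{2620} = \frac{22360109}{10723660} \approx 2.0851$)
$Q{\left(I \right)} = 2 I \left(-6 + I\right)$
$\left(\frac{1}{30352} + T\right) + Q{\left(184 \right)} = \left(\frac{1}{30352} + \frac{22360109}{10723660}\right) + 2 \cdot 184 \left(-6 + 184\right) = \left(\frac{1}{30352} + \frac{22360109}{10723660}\right) + 2 \cdot 184 \cdot 178 = \frac{169671188007}{81371132080} + 65504 = \frac{5330304306956327}{81371132080}$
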